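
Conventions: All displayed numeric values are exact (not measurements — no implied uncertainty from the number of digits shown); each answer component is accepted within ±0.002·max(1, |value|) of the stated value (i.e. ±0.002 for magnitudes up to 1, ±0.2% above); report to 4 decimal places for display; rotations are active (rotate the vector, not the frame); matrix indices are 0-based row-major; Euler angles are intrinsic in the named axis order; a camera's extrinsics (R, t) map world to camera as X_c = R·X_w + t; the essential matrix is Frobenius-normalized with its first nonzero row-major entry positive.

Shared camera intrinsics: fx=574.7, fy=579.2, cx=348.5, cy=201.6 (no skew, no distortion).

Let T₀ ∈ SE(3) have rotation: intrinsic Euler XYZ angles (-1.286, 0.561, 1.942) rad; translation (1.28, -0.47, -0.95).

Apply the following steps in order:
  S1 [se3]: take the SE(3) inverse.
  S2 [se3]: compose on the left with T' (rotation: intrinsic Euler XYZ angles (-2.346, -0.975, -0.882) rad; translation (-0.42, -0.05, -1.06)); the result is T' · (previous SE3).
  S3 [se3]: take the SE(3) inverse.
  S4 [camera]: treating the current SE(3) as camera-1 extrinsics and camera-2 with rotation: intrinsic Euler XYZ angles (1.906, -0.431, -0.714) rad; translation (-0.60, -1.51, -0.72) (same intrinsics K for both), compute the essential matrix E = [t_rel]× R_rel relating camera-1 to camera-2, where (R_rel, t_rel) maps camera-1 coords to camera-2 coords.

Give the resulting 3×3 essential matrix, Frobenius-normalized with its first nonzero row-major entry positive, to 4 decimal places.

after S1 (invert_se3): R=[-0.3071 0.4470 -0.8401; -0.7891 0.3739 0.4874; 0.5320 0.8126 0.2379], t=(-0.1949, 1.6488, -0.0731)
after S2 (compose_se3): R=[-0.8918 -0.3512 -0.2854; -0.0772 0.7396 -0.6686; 0.4459 -0.5742 -0.6866], t=(0.2853, -0.2387, -2.5529)
after S3 (invert_se3): R=[-0.8918 -0.0772 0.4459; -0.3512 0.7396 -0.5742; -0.2854 -0.6686 -0.6866], t=(1.3742, -1.1892, -1.8311)
after S4 (essential): [0.1977 0.5271 0.2097; 0.0162 -0.4288 0.0707; 0.3703 -0.1899 0.5261]

matrix = [0.1977 0.5271 0.2097; 0.0162 -0.4288 0.0707; 0.3703 -0.1899 0.5261]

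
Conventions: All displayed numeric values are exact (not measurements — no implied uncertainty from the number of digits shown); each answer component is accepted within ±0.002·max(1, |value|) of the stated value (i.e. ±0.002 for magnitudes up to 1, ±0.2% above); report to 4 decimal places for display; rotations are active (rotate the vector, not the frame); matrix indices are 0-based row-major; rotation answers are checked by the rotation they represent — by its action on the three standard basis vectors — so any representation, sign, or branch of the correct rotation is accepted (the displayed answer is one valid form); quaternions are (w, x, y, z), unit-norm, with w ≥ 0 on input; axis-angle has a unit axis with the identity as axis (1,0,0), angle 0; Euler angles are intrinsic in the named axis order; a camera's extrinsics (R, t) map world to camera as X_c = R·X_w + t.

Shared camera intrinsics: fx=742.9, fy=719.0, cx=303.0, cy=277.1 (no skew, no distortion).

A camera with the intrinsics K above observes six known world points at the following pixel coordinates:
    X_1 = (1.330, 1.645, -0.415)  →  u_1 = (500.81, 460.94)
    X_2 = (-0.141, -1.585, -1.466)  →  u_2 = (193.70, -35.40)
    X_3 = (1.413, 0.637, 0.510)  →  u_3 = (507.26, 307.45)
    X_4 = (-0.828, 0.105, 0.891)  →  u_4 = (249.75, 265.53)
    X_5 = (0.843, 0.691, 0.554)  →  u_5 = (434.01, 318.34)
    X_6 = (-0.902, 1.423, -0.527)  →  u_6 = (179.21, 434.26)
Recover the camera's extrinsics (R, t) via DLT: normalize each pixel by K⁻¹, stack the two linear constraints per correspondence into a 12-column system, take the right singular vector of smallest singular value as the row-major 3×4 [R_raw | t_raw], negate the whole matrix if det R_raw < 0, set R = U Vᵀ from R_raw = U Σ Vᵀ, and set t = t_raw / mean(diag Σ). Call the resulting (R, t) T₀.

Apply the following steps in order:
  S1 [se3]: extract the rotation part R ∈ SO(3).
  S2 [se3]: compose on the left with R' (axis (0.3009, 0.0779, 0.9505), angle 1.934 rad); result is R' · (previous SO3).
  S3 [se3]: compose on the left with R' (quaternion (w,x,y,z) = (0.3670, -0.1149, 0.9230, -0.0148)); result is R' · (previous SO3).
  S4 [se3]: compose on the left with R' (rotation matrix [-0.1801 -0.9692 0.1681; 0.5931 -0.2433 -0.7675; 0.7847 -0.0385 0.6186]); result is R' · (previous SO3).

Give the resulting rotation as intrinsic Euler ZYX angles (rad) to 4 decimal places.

source (pnp_recover): camera pose = R=[0.9519 0.0647 0.2995; -0.0762 0.9967 0.0266; -0.2968 -0.0482 0.9537], t=(0.0300, -0.3002, 5.6708)
after S1 (rot_of_se3): [0.9519 0.0647 0.2995; -0.0762 0.9967 0.0266; -0.2968 -0.0482 0.9537]
after S2 (compose_so3): [-0.2928 -0.8911 0.3466; 0.9561 -0.2777 0.0938; 0.0126 0.3589 0.9333]
after S3 (compose_so3): [0.0224 0.9278 0.3724; 0.9964 -0.0511 0.0672; 0.0814 0.3696 -0.9256]
after S4 (compose_so3): [-0.9561 -0.0554 -0.2878; -0.2916 0.2790 0.9149; 0.0296 0.9587 -0.2829]

rotation (euler_zyx) = (-2.8455, -0.0296, 1.8578)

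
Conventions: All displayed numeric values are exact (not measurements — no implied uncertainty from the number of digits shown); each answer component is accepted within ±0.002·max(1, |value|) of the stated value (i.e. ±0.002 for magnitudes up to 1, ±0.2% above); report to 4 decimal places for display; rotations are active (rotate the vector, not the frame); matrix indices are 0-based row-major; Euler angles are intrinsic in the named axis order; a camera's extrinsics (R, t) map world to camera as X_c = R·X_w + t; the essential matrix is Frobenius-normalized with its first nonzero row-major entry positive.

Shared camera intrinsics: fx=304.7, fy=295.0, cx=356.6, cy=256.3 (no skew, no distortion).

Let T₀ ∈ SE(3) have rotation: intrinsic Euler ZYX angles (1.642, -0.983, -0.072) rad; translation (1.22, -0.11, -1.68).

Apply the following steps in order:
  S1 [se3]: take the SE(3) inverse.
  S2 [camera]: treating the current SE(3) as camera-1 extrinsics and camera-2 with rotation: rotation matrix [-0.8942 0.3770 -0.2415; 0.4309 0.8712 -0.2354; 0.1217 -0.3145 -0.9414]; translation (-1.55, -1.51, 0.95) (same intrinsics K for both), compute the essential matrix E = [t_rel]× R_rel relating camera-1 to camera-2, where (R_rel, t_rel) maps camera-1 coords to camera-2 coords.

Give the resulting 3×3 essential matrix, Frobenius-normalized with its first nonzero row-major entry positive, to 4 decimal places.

matrix = [0.0140 -0.2400 -0.4931; 0.4065 -0.4422 0.3482; 0.1143 -0.3128 -0.3257]

after S1 (invert_se3): R=[-0.0395 0.5531 0.8322; -0.9991 -0.0112 -0.0399; -0.0127 -0.8330 0.5531], t=(1.5070, 1.1507, 0.8531)
after S2 (essential): [0.0140 -0.2400 -0.4931; 0.4065 -0.4422 0.3482; 0.1143 -0.3128 -0.3257]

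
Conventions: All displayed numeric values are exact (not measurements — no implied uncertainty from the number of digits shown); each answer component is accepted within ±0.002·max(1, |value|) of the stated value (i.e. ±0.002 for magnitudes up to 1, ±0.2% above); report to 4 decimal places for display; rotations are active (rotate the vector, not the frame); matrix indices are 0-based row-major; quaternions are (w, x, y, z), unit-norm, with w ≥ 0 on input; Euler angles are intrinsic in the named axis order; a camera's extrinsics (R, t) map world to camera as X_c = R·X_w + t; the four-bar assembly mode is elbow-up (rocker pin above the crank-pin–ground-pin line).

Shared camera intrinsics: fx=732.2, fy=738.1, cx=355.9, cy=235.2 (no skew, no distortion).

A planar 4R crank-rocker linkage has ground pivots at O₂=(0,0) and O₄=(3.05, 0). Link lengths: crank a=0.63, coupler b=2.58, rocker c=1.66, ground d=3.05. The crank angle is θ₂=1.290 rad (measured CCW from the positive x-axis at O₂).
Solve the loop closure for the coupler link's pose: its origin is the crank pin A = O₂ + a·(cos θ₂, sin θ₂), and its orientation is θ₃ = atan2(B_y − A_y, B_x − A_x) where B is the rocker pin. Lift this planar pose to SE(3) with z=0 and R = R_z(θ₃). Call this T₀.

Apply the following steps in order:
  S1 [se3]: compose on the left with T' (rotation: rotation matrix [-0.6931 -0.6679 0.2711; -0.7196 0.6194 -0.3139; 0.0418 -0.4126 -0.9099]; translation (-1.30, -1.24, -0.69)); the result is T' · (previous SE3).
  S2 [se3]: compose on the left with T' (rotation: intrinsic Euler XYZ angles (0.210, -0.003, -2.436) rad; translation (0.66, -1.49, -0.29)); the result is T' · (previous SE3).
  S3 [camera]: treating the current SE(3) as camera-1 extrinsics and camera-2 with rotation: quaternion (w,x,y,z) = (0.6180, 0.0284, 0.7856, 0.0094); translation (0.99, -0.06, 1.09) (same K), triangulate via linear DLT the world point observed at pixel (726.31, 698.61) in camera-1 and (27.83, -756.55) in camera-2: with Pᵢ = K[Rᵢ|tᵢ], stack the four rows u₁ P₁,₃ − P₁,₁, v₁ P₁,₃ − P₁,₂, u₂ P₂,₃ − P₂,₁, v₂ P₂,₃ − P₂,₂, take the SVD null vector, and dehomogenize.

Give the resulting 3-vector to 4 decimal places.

result = (0.0948, -1.6909, -1.5261)

source (fourbar_fk): coupler pose = R=[0.9249 -0.3802 0.0000; 0.3802 0.9249 0.0000; 0.0000 0.0000 1.0000], t=(0.1746, 0.6053, 0.0000)
after S1 (compose_se3): R=[-0.8950 -0.3542 0.2711; -0.4301 0.8465 -0.3139; -0.1183 -0.3975 -0.9099], t=(-1.8253, -0.9907, -0.9325)
after S2 (compose_se3): R=[0.4028 0.8197 -0.4072; 0.9122 -0.3232 0.2517; 0.0748 -0.4728 -0.8780], t=(1.4098, 0.5992, -0.7958)
after S3 (triangulate): (0.0948, -1.6909, -1.5261)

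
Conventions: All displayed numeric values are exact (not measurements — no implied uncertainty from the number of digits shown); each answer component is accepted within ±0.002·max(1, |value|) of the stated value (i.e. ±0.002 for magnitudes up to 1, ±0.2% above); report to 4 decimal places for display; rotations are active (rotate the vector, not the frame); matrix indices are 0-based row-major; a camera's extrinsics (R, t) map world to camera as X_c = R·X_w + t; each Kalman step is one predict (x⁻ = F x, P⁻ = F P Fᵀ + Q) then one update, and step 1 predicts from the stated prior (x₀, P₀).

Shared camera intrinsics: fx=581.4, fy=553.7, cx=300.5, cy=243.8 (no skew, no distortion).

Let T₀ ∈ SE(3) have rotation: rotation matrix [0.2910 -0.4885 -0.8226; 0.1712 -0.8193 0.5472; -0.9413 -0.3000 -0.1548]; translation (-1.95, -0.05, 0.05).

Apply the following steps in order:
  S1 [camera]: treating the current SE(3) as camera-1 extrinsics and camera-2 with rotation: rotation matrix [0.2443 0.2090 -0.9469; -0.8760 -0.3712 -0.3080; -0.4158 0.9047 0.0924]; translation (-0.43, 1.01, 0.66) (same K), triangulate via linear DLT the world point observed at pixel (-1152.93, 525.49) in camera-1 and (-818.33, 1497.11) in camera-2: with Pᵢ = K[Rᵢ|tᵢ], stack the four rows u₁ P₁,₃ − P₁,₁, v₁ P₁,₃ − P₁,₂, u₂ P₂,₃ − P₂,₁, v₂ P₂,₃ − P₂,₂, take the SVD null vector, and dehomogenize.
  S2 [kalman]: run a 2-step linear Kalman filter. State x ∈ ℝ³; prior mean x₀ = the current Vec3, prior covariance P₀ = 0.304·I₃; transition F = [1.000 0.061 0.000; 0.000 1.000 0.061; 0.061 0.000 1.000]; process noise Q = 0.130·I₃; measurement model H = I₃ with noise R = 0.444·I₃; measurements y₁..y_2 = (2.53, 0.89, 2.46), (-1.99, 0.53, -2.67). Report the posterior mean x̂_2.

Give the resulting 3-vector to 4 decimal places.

result = (-0.5339, 0.3762, -0.2526)

after S1 (triangulate): (-1.1423, -0.4156, 0.8642)
after S2 (kf_track): (-0.5339, 0.3762, -0.2526)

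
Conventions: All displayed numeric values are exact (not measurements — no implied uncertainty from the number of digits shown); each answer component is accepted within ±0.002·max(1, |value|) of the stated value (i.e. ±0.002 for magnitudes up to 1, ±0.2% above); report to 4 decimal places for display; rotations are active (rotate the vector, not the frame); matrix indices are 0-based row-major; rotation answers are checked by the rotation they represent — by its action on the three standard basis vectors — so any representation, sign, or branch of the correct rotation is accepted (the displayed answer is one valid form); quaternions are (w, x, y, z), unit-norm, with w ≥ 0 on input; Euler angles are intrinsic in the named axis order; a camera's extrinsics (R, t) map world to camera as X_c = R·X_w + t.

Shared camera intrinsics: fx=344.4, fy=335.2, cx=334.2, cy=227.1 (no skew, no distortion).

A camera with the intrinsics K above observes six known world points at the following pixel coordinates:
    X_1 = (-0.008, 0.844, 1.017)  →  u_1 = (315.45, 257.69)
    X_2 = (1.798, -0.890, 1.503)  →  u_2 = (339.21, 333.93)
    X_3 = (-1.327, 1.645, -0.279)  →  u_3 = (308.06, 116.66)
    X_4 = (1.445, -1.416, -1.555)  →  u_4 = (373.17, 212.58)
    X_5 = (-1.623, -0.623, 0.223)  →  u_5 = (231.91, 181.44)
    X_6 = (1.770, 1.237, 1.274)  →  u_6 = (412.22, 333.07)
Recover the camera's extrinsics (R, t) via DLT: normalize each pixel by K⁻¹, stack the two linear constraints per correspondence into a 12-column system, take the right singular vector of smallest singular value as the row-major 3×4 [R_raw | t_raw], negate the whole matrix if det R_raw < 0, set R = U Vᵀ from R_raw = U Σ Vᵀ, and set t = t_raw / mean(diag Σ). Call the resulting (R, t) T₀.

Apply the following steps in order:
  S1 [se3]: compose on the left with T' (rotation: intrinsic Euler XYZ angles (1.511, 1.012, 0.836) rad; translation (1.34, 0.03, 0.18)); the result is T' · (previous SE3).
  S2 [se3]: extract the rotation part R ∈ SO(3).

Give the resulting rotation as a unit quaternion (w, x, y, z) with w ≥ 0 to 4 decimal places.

source (pnp_recover): camera pose = R=[0.7678 0.4586 -0.4474; 0.5725 -0.1776 0.8004; 0.2876 -0.8707 -0.3989], t=(-0.1999, -0.2000, 6.1794)
after S1 (compose_se3): R=[0.2916 -0.5054 -0.8121; -0.0191 0.8458 -0.5332; 0.9564 0.1710 0.2370], t=(6.5871, -3.2450, 0.0932)
after S2 (rot_of_se3): [0.2916 -0.5054 -0.8121; -0.0191 0.8458 -0.5332; 0.9564 0.1710 0.2370]

rotation (quat) = (0.7704, 0.2285, -0.5739, 0.1578)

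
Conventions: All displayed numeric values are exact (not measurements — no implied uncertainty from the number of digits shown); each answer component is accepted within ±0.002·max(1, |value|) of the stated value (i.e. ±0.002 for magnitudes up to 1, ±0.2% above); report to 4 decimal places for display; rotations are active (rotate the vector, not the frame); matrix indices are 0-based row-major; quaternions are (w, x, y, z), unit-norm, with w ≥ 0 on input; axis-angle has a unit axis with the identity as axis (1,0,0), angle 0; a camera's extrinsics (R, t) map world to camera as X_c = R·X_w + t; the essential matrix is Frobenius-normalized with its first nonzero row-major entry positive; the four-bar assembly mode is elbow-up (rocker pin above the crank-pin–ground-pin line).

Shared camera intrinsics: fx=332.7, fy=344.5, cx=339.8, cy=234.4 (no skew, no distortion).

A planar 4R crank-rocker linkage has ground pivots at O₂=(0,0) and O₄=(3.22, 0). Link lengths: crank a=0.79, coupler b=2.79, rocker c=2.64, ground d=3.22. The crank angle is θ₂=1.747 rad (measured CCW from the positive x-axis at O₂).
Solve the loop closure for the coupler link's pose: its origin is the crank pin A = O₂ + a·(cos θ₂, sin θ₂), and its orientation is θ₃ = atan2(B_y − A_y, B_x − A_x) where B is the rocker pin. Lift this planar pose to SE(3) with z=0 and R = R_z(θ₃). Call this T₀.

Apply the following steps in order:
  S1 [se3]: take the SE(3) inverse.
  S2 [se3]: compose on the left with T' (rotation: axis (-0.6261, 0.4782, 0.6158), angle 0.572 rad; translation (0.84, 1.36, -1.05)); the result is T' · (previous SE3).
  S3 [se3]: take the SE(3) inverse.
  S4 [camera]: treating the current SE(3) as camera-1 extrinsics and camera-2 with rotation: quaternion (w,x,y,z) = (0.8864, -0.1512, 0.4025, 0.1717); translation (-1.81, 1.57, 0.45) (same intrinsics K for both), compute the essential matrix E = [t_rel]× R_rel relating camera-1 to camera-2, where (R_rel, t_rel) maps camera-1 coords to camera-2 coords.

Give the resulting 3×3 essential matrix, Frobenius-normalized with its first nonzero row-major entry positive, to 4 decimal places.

matrix = [0.3768 0.1493 -0.3013; 0.4825 0.1824 -0.0876; 0.2535 0.0760 0.6334]

source (fourbar_fk): coupler pose = R=[0.8126 -0.5828 0.0000; 0.5828 0.8126 0.0000; 0.0000 0.0000 1.0000], t=(-0.1385, 0.7778, 0.0000)
after S1 (invert_se3): R=[0.8126 0.5828 0.0000; -0.5828 0.8126 0.0000; 0.0000 0.0000 1.0000], t=(-0.3408, -0.7127, 0.0000)
after S2 (compose_se3): R=[0.9560 0.2168 0.1975; -0.2791 0.8793 0.3858; -0.0900 -0.4240 0.9012], t=(0.8037, 0.6374, -0.7327)
after S3 (invert_se3): R=[0.9560 -0.2791 -0.0900; 0.2168 0.8793 -0.4240; 0.1975 0.3858 0.9012], t=(-0.6564, -1.0454, 0.2557)
after S4 (essential): [0.3768 0.1493 -0.3013; 0.4825 0.1824 -0.0876; 0.2535 0.0760 0.6334]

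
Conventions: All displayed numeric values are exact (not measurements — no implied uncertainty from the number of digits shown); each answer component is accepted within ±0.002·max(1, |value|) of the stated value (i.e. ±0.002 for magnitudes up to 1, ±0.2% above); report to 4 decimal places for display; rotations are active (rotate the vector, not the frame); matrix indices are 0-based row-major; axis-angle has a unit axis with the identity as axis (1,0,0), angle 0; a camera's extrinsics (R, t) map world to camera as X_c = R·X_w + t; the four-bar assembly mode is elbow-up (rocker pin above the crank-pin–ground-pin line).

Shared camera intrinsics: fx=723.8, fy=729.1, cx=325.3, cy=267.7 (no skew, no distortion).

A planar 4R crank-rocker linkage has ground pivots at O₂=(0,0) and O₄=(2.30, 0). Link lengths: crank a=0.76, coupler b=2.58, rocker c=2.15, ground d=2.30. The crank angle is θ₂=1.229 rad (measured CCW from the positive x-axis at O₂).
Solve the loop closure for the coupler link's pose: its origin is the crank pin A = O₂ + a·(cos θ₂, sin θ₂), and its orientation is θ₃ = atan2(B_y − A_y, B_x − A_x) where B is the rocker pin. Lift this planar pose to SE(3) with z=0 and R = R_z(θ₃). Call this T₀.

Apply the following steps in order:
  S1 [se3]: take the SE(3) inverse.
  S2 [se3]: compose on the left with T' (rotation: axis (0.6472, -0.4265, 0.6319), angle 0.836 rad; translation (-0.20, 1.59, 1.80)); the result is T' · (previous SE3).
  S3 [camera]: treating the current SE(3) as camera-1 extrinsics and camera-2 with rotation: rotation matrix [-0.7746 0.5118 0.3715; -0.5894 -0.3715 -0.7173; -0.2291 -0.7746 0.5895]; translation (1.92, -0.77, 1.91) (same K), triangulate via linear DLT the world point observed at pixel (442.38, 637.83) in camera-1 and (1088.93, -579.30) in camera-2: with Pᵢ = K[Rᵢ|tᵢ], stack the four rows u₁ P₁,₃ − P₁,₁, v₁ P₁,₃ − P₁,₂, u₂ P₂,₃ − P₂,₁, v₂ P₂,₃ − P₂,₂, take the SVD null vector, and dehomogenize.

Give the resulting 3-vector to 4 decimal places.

result = (0.8998, 0.5219, 0.4752)

source (fourbar_fk): coupler pose = R=[0.8319 -0.5549 0.0000; 0.5549 0.8319 0.0000; 0.0000 0.0000 1.0000], t=(0.2547, 0.7160, 0.0000)
after S1 (invert_se3): R=[0.8319 0.5549 0.0000; -0.5549 0.8319 0.0000; 0.0000 0.0000 1.0000], t=(-0.6092, -0.4543, 0.0000)
after S2 (compose_se3): R=[0.9832 -0.0171 -0.1817; -0.0909 0.8173 -0.5690; 0.1582 0.5760 0.8020], t=(-0.4382, 1.0279, 1.3473)
after S3 (triangulate): (0.8998, 0.5219, 0.4752)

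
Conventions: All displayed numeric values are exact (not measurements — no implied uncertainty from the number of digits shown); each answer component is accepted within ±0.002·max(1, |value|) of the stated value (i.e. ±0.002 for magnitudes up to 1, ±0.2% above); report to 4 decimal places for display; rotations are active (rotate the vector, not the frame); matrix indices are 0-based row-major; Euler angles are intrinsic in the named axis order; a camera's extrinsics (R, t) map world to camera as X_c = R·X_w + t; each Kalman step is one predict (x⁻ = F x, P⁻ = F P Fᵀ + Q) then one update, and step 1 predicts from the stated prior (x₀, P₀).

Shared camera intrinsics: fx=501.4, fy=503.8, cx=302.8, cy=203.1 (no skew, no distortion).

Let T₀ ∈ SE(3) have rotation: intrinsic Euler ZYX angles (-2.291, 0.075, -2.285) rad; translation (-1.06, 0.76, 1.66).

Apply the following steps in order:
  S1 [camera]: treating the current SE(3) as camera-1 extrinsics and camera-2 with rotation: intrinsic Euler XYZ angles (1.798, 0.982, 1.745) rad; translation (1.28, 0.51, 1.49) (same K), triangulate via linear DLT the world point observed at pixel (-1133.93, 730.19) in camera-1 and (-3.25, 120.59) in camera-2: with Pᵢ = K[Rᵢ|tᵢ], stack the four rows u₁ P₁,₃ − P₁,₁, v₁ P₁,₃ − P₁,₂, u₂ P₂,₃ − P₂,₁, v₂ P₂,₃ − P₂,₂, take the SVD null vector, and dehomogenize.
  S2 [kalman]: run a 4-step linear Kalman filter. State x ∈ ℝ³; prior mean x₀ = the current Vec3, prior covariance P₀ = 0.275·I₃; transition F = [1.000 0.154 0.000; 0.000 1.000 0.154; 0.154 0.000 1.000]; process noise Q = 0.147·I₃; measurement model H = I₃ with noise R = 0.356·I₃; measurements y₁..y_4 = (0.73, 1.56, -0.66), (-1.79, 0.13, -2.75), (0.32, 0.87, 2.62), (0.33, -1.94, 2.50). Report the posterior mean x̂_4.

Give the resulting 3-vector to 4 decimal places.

after S1 (triangulate): (1.4233, 1.8640, -1.9018)
after S2 (kf_track): (0.3221, -0.4538, 1.2491)

result = (0.3221, -0.4538, 1.2491)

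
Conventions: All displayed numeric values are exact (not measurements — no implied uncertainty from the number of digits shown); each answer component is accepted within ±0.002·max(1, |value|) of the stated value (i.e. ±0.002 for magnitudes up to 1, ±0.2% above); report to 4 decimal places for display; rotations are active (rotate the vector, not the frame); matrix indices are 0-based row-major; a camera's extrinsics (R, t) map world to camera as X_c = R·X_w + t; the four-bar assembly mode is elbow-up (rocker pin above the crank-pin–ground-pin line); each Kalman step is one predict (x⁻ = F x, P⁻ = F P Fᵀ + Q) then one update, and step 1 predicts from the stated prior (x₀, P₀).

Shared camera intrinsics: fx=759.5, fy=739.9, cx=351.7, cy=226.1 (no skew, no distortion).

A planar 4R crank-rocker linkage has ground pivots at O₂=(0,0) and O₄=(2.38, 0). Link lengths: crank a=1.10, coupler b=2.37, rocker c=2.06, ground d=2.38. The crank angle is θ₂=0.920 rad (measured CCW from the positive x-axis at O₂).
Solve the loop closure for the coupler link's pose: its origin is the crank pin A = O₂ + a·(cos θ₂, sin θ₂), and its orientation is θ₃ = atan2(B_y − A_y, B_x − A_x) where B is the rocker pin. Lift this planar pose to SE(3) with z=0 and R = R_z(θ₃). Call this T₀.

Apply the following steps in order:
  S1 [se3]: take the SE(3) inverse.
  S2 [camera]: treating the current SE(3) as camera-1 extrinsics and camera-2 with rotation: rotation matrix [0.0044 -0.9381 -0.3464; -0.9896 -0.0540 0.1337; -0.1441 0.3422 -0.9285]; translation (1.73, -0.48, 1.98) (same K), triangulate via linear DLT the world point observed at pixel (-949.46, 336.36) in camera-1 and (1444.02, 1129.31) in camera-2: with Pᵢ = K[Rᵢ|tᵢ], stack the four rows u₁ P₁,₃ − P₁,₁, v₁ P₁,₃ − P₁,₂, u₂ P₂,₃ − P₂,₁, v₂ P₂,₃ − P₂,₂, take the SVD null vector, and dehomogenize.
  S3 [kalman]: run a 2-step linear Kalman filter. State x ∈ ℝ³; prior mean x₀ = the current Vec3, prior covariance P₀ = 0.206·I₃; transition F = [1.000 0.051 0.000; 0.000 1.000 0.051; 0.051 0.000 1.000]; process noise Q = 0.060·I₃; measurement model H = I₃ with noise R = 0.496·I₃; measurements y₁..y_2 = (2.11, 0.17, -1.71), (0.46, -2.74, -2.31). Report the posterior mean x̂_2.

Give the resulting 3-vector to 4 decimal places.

result = (-0.0689, -0.8474, -0.5973)

source (fourbar_fk): coupler pose = R=[0.8735 -0.4868 0.0000; 0.4868 0.8735 0.0000; 0.0000 0.0000 1.0000], t=(0.6664, 0.8752, 0.0000)
after S1 (invert_se3): R=[0.8735 0.4868 0.0000; -0.4868 0.8735 0.0000; 0.0000 0.0000 1.0000], t=(-1.0081, -0.4401, 0.0000)
after S2 (triangulate): (-1.4353, -0.0676, 1.3395)
after S3 (kf_track): (-0.0689, -0.8474, -0.5973)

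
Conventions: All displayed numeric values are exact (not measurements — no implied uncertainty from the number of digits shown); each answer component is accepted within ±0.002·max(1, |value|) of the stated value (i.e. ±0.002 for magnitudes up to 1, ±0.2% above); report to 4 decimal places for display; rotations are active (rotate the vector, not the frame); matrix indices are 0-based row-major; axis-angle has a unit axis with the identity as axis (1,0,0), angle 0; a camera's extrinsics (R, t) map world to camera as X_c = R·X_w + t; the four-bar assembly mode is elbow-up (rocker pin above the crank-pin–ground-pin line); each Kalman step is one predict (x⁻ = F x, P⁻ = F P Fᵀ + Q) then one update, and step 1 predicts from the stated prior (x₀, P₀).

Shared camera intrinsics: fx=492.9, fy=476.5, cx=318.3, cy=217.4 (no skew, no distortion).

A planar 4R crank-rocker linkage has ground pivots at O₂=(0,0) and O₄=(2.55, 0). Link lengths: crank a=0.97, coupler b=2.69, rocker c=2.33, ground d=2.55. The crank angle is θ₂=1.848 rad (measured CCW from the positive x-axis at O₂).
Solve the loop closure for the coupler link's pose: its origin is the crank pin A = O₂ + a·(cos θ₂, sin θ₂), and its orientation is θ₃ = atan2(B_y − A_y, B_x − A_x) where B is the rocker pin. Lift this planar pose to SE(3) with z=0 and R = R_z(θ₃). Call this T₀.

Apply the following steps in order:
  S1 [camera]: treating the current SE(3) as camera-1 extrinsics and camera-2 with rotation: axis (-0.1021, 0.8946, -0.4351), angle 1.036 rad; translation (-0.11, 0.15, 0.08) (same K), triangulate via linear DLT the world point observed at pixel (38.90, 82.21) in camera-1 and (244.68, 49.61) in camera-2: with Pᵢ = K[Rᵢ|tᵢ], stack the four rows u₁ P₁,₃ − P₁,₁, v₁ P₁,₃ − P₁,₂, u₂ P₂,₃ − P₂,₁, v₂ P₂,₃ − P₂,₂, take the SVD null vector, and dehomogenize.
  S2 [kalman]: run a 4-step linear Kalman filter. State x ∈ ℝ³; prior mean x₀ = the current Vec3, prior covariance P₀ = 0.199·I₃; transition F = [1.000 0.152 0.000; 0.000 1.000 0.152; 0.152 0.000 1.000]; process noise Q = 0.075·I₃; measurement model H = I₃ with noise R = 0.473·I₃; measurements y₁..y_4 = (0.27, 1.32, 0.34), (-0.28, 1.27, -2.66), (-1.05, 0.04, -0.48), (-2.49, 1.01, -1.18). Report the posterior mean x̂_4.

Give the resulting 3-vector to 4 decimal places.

source (fourbar_fk): coupler pose = R=[0.8659 -0.5003 0.0000; 0.5003 0.8659 0.0000; 0.0000 0.0000 1.0000], t=(-0.2655, 0.9330, 0.0000)
after S1 (triangulate): (-0.6979, -0.9130, 0.7286)
after S2 (kf_track): (-1.1975, 0.3169, -0.8908)

result = (-1.1975, 0.3169, -0.8908)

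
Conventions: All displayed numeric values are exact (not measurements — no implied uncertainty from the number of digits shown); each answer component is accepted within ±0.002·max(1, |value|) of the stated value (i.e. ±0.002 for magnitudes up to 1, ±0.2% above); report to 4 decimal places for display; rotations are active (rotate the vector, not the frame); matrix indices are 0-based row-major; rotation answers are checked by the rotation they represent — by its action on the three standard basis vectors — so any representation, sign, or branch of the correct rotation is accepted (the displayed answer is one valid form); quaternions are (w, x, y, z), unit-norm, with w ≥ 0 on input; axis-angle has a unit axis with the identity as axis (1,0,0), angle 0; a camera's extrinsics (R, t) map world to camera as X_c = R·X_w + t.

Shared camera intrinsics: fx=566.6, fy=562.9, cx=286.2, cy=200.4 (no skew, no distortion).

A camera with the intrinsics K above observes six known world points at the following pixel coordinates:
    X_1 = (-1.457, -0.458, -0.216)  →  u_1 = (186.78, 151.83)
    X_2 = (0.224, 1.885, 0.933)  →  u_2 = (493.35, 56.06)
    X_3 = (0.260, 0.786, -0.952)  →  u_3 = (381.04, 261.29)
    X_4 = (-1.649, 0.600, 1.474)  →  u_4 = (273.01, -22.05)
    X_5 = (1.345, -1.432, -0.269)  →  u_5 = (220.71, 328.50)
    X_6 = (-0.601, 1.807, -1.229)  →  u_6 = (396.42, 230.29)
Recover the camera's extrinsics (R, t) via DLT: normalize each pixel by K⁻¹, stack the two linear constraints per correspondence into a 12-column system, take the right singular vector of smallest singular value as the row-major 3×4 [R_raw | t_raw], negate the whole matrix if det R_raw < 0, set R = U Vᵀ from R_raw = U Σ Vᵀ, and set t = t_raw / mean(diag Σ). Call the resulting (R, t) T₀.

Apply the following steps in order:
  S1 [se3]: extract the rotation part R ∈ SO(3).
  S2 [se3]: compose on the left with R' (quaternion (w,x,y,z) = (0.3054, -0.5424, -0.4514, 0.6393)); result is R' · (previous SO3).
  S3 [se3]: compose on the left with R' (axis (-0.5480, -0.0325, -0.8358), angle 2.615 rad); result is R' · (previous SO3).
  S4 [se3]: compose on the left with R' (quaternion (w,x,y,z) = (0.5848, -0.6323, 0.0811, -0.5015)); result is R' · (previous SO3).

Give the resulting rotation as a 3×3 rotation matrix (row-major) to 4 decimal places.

rotation (matrix) = ((-0.4720, -0.6342, 0.6124), (0.7088, -0.6861, -0.1642), (0.5243, 0.3565, 0.7733))

source (pnp_recover): camera pose = R=[0.5279 0.8477 0.0519; 0.3612 -0.1688 -0.9171; -0.7687 0.5029 -0.3953], t=(0.1500, -0.2500, 4.8297)
after S1 (rot_of_se3): [0.5279 0.8477 0.0519; 0.3612 -0.1688 -0.9171; -0.7687 0.5029 -0.3953]
after S2 (compose_so3): [0.6621 -0.6949 0.2805; 0.5071 0.6910 0.5151; -0.5518 -0.1988 0.8099]
after S3 (compose_so3): [-0.4340 0.3583 0.8266; -0.8735 -0.3920 -0.2887; 0.2205 -0.8473 0.4831]
after S4 (compose_so3): [-0.4720 -0.6342 0.6124; 0.7088 -0.6861 -0.1642; 0.5243 0.3565 0.7733]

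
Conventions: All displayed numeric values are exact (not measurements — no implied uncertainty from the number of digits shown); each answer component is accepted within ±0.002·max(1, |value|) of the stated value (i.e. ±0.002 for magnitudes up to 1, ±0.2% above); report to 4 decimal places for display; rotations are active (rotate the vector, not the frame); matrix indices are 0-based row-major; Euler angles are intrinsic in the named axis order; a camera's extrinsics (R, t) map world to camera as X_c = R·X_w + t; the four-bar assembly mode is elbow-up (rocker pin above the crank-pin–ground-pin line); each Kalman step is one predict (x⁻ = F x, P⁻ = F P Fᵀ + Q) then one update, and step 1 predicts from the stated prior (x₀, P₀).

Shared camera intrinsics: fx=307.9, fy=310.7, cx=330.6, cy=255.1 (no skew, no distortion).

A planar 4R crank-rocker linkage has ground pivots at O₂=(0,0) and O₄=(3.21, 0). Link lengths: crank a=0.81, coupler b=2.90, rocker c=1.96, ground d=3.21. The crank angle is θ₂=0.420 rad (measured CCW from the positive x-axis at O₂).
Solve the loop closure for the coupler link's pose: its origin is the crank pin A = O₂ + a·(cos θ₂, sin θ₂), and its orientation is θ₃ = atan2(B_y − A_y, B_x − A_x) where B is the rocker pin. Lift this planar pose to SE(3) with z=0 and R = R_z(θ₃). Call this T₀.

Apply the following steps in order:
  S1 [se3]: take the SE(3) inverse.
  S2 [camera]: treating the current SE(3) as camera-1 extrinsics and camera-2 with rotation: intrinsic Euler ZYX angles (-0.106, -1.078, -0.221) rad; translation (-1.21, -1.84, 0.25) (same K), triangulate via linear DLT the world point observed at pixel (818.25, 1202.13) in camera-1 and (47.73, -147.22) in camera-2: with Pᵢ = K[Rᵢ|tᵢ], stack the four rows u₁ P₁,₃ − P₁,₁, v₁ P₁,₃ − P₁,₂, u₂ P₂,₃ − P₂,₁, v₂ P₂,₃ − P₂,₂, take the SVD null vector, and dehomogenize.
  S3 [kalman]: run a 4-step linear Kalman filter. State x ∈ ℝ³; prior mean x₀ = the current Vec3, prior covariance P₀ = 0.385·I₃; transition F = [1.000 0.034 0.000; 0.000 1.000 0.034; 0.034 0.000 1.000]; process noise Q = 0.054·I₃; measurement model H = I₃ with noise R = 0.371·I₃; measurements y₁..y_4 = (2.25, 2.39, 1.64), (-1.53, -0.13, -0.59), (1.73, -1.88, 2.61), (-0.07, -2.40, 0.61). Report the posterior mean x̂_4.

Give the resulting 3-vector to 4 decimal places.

result = (0.4999, -0.8142, 0.9469)

source (fourbar_fk): coupler pose = R=[0.8275 -0.5615 0.0000; 0.5615 0.8275 0.0000; 0.0000 0.0000 1.0000], t=(0.7396, 0.3303, 0.0000)
after S1 (invert_se3): R=[0.8275 0.5615 0.0000; -0.5615 0.8275 0.0000; 0.0000 0.0000 1.0000], t=(-0.7975, 0.1420, 0.0000)
after S2 (triangulate): (0.6853, 0.7922, 0.1354)
after S3 (kf_track): (0.4999, -0.8142, 0.9469)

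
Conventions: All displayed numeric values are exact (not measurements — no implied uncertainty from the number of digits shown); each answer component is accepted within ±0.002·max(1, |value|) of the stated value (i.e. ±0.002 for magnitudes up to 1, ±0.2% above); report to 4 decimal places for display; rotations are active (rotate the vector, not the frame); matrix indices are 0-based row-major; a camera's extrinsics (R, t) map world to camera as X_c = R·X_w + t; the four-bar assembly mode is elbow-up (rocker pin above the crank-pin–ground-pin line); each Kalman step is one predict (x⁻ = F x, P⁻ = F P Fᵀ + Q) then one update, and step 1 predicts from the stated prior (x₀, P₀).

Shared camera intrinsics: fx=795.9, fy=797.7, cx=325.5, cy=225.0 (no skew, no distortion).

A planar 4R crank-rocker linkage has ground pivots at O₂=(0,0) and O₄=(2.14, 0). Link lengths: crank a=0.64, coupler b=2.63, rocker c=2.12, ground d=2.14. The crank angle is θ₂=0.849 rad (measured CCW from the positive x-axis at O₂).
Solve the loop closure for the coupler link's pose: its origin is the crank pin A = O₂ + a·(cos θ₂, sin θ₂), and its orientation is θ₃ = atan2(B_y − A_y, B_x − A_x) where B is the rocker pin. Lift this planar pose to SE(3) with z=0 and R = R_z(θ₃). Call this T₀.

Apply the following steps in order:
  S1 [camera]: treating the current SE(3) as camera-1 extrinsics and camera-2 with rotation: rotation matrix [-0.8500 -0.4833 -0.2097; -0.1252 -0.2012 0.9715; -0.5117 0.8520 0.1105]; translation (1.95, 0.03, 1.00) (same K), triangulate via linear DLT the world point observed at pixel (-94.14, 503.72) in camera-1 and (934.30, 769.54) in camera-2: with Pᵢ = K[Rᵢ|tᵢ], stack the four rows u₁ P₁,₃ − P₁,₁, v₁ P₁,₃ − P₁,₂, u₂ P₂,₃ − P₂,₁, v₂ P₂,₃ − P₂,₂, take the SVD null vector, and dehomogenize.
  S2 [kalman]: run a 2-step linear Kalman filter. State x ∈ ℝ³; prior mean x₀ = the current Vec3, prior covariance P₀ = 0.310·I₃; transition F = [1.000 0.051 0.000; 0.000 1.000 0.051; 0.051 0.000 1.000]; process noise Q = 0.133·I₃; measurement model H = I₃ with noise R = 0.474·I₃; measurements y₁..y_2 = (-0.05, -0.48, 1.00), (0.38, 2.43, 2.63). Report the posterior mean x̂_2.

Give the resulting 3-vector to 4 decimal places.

result = (-0.0946, 1.2982, 1.9470)

source (fourbar_fk): coupler pose = R=[0.7913 -0.6115 0.0000; 0.6115 0.7913 0.0000; 0.0000 0.0000 1.0000], t=(0.4229, 0.4804, 0.0000)
after S1 (triangulate): (-1.0008, 0.9742, 1.8297)
after S2 (kf_track): (-0.0946, 1.2982, 1.9470)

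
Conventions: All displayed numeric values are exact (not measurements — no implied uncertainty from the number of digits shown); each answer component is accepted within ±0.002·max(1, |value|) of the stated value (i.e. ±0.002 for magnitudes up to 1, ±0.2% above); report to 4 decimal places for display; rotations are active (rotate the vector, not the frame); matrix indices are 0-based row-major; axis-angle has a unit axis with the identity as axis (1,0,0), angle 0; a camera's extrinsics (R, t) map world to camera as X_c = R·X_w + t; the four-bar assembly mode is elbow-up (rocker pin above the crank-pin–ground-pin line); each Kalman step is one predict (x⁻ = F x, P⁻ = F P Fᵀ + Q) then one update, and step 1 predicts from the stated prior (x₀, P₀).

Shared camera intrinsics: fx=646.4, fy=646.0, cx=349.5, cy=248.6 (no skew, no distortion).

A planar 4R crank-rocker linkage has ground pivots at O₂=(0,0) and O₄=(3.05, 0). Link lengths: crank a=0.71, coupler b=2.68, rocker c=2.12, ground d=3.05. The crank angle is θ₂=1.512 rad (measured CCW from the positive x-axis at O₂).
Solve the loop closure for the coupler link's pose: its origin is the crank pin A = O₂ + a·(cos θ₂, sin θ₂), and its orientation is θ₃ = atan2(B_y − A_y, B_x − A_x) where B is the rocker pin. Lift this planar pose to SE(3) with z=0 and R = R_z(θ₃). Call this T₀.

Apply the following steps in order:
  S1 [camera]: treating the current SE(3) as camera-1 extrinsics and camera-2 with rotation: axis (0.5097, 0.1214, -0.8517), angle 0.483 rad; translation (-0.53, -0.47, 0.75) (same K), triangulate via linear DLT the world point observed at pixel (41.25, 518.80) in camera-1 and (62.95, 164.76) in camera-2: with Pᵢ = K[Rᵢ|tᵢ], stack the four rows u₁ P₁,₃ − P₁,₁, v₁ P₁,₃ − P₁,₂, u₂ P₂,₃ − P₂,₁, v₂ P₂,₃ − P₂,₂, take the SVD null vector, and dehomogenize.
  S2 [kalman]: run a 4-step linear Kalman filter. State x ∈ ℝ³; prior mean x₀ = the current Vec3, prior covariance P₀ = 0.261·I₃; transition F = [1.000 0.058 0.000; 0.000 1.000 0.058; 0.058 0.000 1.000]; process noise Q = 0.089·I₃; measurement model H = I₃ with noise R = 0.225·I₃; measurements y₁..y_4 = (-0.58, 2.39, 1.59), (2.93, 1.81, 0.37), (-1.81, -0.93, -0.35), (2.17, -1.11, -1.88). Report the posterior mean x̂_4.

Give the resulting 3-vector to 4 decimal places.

source (fourbar_fk): coupler pose = R=[0.8737 -0.4864 0.0000; 0.4864 0.8737 0.0000; 0.0000 0.0000 1.0000], t=(0.0417, 0.7088, 0.0000)
after S1 (triangulate): (-0.7021, 0.3002, 1.5051)
after S2 (kf_track): (0.8684, -0.2491, -0.6989)

result = (0.8684, -0.2491, -0.6989)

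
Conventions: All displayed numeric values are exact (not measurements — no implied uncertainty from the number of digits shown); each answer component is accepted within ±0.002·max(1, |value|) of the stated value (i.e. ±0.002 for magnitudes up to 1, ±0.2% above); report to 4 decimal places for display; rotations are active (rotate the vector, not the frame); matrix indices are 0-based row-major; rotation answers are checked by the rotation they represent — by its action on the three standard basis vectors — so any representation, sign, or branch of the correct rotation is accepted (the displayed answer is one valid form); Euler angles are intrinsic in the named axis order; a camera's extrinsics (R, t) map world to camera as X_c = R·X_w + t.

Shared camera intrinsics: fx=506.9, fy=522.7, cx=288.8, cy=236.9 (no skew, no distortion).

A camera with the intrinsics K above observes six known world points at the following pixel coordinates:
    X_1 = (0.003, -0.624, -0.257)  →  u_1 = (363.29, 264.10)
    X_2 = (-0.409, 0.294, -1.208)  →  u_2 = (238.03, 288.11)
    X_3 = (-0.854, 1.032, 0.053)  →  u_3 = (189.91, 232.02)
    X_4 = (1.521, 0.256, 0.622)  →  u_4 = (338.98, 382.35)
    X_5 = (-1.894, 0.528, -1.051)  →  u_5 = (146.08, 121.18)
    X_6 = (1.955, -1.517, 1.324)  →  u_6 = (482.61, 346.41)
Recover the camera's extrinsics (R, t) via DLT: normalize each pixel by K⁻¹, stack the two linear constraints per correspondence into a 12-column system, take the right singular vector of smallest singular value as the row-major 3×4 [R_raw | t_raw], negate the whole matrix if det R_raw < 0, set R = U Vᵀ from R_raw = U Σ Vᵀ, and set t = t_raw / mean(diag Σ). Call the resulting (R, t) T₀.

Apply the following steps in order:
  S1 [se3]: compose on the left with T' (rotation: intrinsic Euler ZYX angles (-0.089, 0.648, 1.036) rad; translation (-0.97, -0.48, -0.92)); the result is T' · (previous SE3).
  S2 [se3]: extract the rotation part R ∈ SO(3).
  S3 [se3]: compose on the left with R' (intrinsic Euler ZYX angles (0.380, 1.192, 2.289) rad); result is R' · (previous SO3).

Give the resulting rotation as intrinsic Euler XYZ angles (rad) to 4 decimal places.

rotation (euler_xyz) = (-2.6891, -0.9838, 0.8172)

source (pnp_recover): camera pose = R=[0.3712 -0.9159 0.1527; 0.9139 0.3313 -0.2344; 0.1641 0.2266 0.9601], t=(0.1901, 0.4001, 5.3110)
after S1 (compose_se3): R=[0.8467 -0.4889 0.2101; 0.2503 0.0174 -0.9680; 0.4696 0.8722 0.1371], t=(0.6273, -5.0054, 1.3979)
after S2 (rot_of_se3): [0.8467 -0.4889 0.2101; 0.2503 0.0174 -0.9680; 0.4696 0.8722 0.1371]
after S3 (compose_so3): [0.3790 -0.4039 -0.8326; -0.4067 -0.8809 0.2422; -0.8312 0.2469 -0.4982]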